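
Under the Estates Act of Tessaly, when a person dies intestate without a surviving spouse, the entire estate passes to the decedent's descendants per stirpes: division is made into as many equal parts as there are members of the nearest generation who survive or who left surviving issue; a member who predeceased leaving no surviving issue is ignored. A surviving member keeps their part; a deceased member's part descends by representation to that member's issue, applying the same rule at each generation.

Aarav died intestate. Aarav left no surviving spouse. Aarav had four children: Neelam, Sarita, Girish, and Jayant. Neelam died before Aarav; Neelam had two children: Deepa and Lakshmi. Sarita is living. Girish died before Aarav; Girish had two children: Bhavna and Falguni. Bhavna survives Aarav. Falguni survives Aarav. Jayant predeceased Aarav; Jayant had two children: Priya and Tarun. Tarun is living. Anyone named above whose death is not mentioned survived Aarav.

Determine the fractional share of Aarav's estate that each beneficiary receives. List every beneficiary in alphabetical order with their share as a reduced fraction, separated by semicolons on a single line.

There is no surviving spouse, so the entire estate passes to Aarav's descendants per stirpes.
The estate is divided into 4 equal shares of 1/4 among Neelam, Sarita, Girish, Jayant.
Neelam predeceased; the 1/4 allotted to Neelam's branch passes to Neelam's issue by representation.
The 1/4 is divided into 2 equal shares of 1/8 among Deepa, Lakshmi.
Deepa is living and takes 1/8.
Lakshmi is living and takes 1/8.
Sarita is living and takes 1/4.
Girish predeceased; the 1/4 allotted to Girish's branch passes to Girish's issue by representation.
The 1/4 is divided into 2 equal shares of 1/8 among Bhavna, Falguni.
Bhavna is living and takes 1/8.
Falguni is living and takes 1/8.
Jayant predeceased; the 1/4 allotted to Jayant's branch passes to Jayant's issue by representation.
The 1/4 is divided into 2 equal shares of 1/8 among Priya, Tarun.
Priya is living and takes 1/8.
Tarun is living and takes 1/8.

Bhavna 1/8; Deepa 1/8; Falguni 1/8; Lakshmi 1/8; Priya 1/8; Sarita 1/4; Tarun 1/8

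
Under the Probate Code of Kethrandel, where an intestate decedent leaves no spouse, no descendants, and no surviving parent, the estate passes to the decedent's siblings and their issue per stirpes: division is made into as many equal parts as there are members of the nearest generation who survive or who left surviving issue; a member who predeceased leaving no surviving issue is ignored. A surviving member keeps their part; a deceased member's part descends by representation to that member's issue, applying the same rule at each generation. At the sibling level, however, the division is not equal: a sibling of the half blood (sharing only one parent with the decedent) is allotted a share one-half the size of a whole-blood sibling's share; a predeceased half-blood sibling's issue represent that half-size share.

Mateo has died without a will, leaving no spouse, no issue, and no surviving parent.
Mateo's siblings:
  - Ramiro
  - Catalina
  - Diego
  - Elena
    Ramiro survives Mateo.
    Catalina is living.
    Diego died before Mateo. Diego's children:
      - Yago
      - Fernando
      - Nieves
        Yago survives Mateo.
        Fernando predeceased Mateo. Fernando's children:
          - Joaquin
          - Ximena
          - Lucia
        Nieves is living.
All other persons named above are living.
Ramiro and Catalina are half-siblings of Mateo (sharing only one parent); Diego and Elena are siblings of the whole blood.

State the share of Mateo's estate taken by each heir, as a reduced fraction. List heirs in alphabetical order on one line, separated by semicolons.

Catalina 1/6; Elena 1/3; Joaquin 1/27; Lucia 1/27; Nieves 1/9; Ramiro 1/6; Ximena 1/27; Yago 1/9

No spouse, descendants, or parent survives, so the estate passes to Mateo's siblings per stirpes.
Half-blood siblings count for one-half the weight of whole-blood siblings at the initial division.
Dividing 1 in proportion to weights (total weight 3): Ramiro (weight 1/2) → 1/6; Catalina (weight 1/2) → 1/6; Diego (weight 1) → 1/3; Elena (weight 1) → 1/3.
Ramiro is living and takes 1/6.
Catalina is living and takes 1/6.
Diego predeceased; the 1/3 allotted to Diego's branch passes to Diego's issue by representation.
The 1/3 is divided into 3 equal shares of 1/9 among Yago, Fernando, Nieves.
Yago is living and takes 1/9.
Fernando predeceased; the 1/9 allotted to Fernando's branch passes to Fernando's issue by representation.
The 1/9 is divided into 3 equal shares of 1/27 among Joaquin, Ximena, Lucia.
Joaquin is living and takes 1/27.
Ximena is living and takes 1/27.
Lucia is living and takes 1/27.
Nieves is living and takes 1/9.
Elena is living and takes 1/3.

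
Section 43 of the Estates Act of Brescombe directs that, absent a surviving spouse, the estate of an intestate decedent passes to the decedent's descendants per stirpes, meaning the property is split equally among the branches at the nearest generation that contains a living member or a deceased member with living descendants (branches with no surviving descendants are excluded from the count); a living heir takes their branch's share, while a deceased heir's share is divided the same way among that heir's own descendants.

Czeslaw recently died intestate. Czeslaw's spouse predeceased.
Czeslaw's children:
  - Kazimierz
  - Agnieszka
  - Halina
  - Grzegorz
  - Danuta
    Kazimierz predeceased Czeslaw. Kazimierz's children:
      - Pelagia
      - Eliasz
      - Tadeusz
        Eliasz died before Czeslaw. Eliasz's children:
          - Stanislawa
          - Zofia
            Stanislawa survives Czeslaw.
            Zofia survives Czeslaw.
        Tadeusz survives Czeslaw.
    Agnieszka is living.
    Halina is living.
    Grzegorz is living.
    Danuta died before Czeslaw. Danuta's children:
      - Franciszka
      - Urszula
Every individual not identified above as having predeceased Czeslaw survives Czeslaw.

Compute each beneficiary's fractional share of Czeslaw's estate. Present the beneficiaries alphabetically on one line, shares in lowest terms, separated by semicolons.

There is no surviving spouse, so the entire estate passes to Czeslaw's descendants per stirpes.
The estate is divided into 5 equal shares of 1/5 among Kazimierz, Agnieszka, Halina, Grzegorz, Danuta.
Kazimierz predeceased; the 1/5 allotted to Kazimierz's branch passes to Kazimierz's issue by representation.
The 1/5 is divided into 3 equal shares of 1/15 among Pelagia, Eliasz, Tadeusz.
Pelagia is living and takes 1/15.
Eliasz predeceased; the 1/15 allotted to Eliasz's branch passes to Eliasz's issue by representation.
The 1/15 is divided into 2 equal shares of 1/30 among Stanislawa, Zofia.
Stanislawa is living and takes 1/30.
Zofia is living and takes 1/30.
Tadeusz is living and takes 1/15.
Agnieszka is living and takes 1/5.
Halina is living and takes 1/5.
Grzegorz is living and takes 1/5.
Danuta predeceased; the 1/5 allotted to Danuta's branch passes to Danuta's issue by representation.
The 1/5 is divided into 2 equal shares of 1/10 among Franciszka, Urszula.
Franciszka is living and takes 1/10.
Urszula is living and takes 1/10.

Agnieszka 1/5; Franciszka 1/10; Grzegorz 1/5; Halina 1/5; Pelagia 1/15; Stanislawa 1/30; Tadeusz 1/15; Urszula 1/10; Zofia 1/30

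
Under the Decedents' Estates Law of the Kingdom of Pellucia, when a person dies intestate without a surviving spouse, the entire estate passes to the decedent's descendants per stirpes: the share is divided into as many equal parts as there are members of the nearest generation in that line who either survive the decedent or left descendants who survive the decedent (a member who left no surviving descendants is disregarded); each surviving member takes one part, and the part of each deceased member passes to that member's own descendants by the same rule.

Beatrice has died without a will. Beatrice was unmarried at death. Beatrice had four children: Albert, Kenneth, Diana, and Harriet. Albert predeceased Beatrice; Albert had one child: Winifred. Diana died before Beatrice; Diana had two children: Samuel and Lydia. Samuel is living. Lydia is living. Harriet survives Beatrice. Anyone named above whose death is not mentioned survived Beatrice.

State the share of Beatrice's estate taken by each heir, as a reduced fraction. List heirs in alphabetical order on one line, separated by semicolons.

There is no surviving spouse, so the entire estate passes to Beatrice's descendants per stirpes.
The estate is divided into 4 equal shares of 1/4 among Albert, Kenneth, Diana, Harriet.
Albert predeceased; the 1/4 allotted to Albert's branch passes to Albert's issue by representation.
Winifred is the sole taker at this level and receives the full 1/4.
Kenneth is living and takes 1/4.
Diana predeceased; the 1/4 allotted to Diana's branch passes to Diana's issue by representation.
The 1/4 is divided into 2 equal shares of 1/8 among Samuel, Lydia.
Samuel is living and takes 1/8.
Lydia is living and takes 1/8.
Harriet is living and takes 1/4.

Harriet 1/4; Kenneth 1/4; Lydia 1/8; Samuel 1/8; Winifred 1/4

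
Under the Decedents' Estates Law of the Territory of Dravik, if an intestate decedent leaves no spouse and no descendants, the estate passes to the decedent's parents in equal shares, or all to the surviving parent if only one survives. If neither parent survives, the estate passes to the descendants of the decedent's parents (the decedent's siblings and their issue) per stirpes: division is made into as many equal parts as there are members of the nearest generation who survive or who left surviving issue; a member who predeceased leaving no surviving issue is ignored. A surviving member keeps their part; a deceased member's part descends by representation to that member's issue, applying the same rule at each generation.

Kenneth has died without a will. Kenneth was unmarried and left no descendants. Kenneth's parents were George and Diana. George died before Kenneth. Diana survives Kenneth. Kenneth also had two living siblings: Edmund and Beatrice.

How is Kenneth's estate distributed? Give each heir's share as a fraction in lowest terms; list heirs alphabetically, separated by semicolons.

Only one parent, Diana, survives, so Diana takes the entire estate. The siblings take nothing because a surviving parent has priority.

Diana 1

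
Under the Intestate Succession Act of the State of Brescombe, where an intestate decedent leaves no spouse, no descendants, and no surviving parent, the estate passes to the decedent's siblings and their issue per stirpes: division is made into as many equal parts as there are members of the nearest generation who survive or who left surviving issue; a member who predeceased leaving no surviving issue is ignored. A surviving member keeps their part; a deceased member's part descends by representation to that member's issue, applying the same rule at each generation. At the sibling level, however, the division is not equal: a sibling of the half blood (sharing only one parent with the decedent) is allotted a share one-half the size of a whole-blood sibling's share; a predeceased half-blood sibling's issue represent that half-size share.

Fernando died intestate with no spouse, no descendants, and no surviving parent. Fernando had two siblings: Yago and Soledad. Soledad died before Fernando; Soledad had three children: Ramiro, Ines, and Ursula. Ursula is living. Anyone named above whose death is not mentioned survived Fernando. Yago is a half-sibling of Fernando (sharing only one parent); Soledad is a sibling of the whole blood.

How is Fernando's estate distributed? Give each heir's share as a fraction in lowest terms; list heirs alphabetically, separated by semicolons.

Ines 2/9; Ramiro 2/9; Ursula 2/9; Yago 1/3

No spouse, descendants, or parent survives, so the estate passes to Fernando's siblings per stirpes.
Half-blood siblings count for one-half the weight of whole-blood siblings at the initial division.
Dividing 1 in proportion to weights (total weight 3/2): Yago (weight 1/2) → 1/3; Soledad (weight 1) → 2/3.
Yago is living and takes 1/3.
Soledad predeceased; the 2/3 allotted to Soledad's branch passes to Soledad's issue by representation.
The 2/3 is divided into 3 equal shares of 2/9 among Ramiro, Ines, Ursula.
Ramiro is living and takes 2/9.
Ines is living and takes 2/9.
Ursula is living and takes 2/9.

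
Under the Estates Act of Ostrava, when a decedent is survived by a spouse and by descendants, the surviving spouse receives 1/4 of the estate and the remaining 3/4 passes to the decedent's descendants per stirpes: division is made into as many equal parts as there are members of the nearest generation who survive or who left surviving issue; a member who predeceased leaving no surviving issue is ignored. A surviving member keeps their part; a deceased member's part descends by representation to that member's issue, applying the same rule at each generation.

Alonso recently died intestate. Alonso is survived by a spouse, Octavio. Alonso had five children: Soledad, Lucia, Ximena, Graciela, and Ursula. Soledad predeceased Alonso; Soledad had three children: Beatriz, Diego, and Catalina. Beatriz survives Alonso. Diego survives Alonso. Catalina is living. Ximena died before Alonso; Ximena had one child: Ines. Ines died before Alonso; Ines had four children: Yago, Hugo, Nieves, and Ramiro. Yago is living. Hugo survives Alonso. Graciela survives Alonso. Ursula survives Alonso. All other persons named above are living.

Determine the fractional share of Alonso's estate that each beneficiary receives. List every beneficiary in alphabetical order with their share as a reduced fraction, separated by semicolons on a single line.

Octavio, as surviving spouse, takes 1/4.
The remaining 3/4 passes to Alonso's descendants per stirpes.
The 3/4 is divided into 5 equal shares of 3/20 among Soledad, Lucia, Ximena, Graciela, Ursula.
Soledad predeceased; the 3/20 allotted to Soledad's branch passes to Soledad's issue by representation.
The 3/20 is divided into 3 equal shares of 1/20 among Beatriz, Diego, Catalina.
Beatriz is living and takes 1/20.
Diego is living and takes 1/20.
Catalina is living and takes 1/20.
Lucia is living and takes 3/20.
Ximena predeceased; the 3/20 allotted to Ximena's branch passes to Ximena's issue by representation.
Ines's line is the sole branch at this level, so the full 3/20 passes to Ines's issue by representation.
The 3/20 is divided into 4 equal shares of 3/80 among Yago, Hugo, Nieves, Ramiro.
Yago is living and takes 3/80.
Hugo is living and takes 3/80.
Nieves is living and takes 3/80.
Ramiro is living and takes 3/80.
Graciela is living and takes 3/20.
Ursula is living and takes 3/20.

Beatriz 1/20; Catalina 1/20; Diego 1/20; Graciela 3/20; Hugo 3/80; Lucia 3/20; Nieves 3/80; Octavio 1/4; Ramiro 3/80; Ursula 3/20; Yago 3/80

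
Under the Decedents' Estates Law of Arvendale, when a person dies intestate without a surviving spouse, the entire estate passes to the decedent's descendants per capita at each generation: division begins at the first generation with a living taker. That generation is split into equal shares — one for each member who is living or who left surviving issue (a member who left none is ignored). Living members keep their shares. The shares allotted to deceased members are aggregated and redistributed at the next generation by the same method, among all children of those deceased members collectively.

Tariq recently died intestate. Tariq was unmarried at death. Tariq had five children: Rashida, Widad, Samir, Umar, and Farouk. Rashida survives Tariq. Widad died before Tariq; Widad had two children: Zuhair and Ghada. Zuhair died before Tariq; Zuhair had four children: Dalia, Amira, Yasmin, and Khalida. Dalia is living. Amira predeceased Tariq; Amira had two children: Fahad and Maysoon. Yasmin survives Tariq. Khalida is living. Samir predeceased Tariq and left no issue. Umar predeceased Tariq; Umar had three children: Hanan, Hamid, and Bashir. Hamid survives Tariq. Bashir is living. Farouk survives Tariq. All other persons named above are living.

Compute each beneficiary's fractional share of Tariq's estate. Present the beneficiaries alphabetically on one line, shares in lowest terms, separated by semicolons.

Bashir 1/10; Dalia 1/40; Fahad 1/80; Farouk 1/4; Ghada 1/10; Hamid 1/10; Hanan 1/10; Khalida 1/40; Maysoon 1/80; Rashida 1/4; Yasmin 1/40

There is no surviving spouse, so the entire estate passes to Tariq's descendants per capita at each generation.
At generation 1 (Rashida, Widad, Umar, Farouk) there are 4 shares of (1)/4 = 1/4 each.
Living: Rashida and Farouk — each takes 1/4.
Deceased: Widad and Umar. Their combined 1/2 is pooled and carried to generation 2.
At generation 2 (Zuhair, Ghada, Hanan, Hamid, Bashir) there are 5 shares of (1/2)/5 = 1/10 each.
Living: Ghada, Hanan, Hamid, and Bashir — each takes 1/10.
Deceased: Zuhair. That 1/10 share is carried to generation 3.
At generation 3 (Dalia, Amira, Yasmin, Khalida) there are 4 shares of (1/10)/4 = 1/40 each.
Living: Dalia, Yasmin, and Khalida — each takes 1/40.
Deceased: Amira. That 1/40 share is carried to generation 4.
At generation 4 (Fahad, Maysoon) there are 2 shares of (1/40)/2 = 1/80 each.
Living: Fahad and Maysoon — each takes 1/80.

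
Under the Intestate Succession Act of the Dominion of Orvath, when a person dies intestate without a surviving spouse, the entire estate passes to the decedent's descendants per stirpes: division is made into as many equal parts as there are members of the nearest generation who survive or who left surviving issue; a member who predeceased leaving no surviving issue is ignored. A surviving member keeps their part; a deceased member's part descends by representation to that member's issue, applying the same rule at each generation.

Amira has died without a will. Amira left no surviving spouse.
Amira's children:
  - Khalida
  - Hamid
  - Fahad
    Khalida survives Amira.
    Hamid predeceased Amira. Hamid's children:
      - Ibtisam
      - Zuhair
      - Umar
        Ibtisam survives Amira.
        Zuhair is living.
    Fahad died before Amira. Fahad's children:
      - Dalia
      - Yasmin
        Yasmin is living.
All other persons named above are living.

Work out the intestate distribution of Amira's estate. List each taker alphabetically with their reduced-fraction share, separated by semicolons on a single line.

There is no surviving spouse, so the entire estate passes to Amira's descendants per stirpes.
The estate is divided into 3 equal shares of 1/3 among Khalida, Hamid, Fahad.
Khalida is living and takes 1/3.
Hamid predeceased; the 1/3 allotted to Hamid's branch passes to Hamid's issue by representation.
The 1/3 is divided into 3 equal shares of 1/9 among Ibtisam, Zuhair, Umar.
Ibtisam is living and takes 1/9.
Zuhair is living and takes 1/9.
Umar is living and takes 1/9.
Fahad predeceased; the 1/3 allotted to Fahad's branch passes to Fahad's issue by representation.
The 1/3 is divided into 2 equal shares of 1/6 among Dalia, Yasmin.
Dalia is living and takes 1/6.
Yasmin is living and takes 1/6.

Dalia 1/6; Ibtisam 1/9; Khalida 1/3; Umar 1/9; Yasmin 1/6; Zuhair 1/9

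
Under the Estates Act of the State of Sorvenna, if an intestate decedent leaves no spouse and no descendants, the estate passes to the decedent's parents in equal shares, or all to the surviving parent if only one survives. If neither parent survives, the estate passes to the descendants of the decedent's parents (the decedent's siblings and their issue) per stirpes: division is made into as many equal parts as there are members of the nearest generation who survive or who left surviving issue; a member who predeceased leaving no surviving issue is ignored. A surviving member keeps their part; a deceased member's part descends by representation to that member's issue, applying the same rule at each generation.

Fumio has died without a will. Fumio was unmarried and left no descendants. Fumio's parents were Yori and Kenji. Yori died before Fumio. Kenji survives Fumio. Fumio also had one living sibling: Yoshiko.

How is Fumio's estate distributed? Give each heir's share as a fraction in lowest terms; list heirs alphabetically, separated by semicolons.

Only one parent, Kenji, survives, so Kenji takes the entire estate. The siblings take nothing because a surviving parent has priority.

Kenji 1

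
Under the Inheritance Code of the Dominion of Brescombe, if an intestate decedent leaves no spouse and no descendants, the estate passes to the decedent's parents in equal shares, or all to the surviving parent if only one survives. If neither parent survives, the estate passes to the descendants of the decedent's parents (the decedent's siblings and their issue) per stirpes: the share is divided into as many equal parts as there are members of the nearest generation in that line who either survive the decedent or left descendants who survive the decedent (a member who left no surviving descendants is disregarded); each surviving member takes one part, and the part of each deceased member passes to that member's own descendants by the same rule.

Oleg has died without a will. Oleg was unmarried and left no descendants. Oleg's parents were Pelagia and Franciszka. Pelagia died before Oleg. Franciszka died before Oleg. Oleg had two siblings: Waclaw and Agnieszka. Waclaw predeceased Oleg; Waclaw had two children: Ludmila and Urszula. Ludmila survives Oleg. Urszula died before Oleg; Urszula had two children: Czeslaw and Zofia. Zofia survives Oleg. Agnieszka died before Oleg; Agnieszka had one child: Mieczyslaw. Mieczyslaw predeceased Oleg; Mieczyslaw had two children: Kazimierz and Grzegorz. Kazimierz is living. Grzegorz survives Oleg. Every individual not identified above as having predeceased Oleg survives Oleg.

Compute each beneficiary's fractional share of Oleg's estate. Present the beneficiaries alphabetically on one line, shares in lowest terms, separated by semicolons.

Czeslaw 1/8; Grzegorz 1/4; Kazimierz 1/4; Ludmila 1/4; Zofia 1/8

Neither parent survives and there are no descendants, so the estate passes to Oleg's siblings and their issue per stirpes.
The estate is divided into 2 equal shares of 1/2 among Waclaw, Agnieszka.
Waclaw predeceased; the 1/2 allotted to Waclaw's branch passes to Waclaw's issue by representation.
The 1/2 is divided into 2 equal shares of 1/4 among Ludmila, Urszula.
Ludmila is living and takes 1/4.
Urszula predeceased; the 1/4 allotted to Urszula's branch passes to Urszula's issue by representation.
The 1/4 is divided into 2 equal shares of 1/8 among Czeslaw, Zofia.
Czeslaw is living and takes 1/8.
Zofia is living and takes 1/8.
Agnieszka predeceased; the 1/2 allotted to Agnieszka's branch passes to Agnieszka's issue by representation.
Mieczyslaw's line is the sole branch at this level, so the full 1/2 passes to Mieczyslaw's issue by representation.
The 1/2 is divided into 2 equal shares of 1/4 among Kazimierz, Grzegorz.
Kazimierz is living and takes 1/4.
Grzegorz is living and takes 1/4.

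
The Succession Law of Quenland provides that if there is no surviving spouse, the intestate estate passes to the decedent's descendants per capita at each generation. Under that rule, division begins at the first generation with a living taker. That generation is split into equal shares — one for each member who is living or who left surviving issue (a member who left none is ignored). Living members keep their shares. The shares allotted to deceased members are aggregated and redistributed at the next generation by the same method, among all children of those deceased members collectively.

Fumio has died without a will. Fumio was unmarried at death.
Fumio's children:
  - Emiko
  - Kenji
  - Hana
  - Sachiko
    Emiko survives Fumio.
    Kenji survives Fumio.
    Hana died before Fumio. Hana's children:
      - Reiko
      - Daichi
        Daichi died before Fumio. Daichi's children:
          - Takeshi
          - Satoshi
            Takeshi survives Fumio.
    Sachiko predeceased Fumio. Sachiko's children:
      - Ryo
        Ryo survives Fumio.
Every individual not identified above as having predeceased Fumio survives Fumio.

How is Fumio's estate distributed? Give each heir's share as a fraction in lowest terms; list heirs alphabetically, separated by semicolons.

There is no surviving spouse, so the entire estate passes to Fumio's descendants per capita at each generation.
At generation 1 (Emiko, Kenji, Hana, Sachiko) there are 4 shares of (1)/4 = 1/4 each.
Living: Emiko and Kenji — each takes 1/4.
Deceased: Hana and Sachiko. Their combined 1/2 is pooled and carried to generation 2.
At generation 2 (Reiko, Daichi, Ryo) there are 3 shares of (1/2)/3 = 1/6 each.
Living: Reiko and Ryo — each takes 1/6.
Deceased: Daichi. That 1/6 share is carried to generation 3.
At generation 3 (Takeshi, Satoshi) there are 2 shares of (1/6)/2 = 1/12 each.
Living: Takeshi and Satoshi — each takes 1/12.

Emiko 1/4; Kenji 1/4; Reiko 1/6; Ryo 1/6; Satoshi 1/12; Takeshi 1/12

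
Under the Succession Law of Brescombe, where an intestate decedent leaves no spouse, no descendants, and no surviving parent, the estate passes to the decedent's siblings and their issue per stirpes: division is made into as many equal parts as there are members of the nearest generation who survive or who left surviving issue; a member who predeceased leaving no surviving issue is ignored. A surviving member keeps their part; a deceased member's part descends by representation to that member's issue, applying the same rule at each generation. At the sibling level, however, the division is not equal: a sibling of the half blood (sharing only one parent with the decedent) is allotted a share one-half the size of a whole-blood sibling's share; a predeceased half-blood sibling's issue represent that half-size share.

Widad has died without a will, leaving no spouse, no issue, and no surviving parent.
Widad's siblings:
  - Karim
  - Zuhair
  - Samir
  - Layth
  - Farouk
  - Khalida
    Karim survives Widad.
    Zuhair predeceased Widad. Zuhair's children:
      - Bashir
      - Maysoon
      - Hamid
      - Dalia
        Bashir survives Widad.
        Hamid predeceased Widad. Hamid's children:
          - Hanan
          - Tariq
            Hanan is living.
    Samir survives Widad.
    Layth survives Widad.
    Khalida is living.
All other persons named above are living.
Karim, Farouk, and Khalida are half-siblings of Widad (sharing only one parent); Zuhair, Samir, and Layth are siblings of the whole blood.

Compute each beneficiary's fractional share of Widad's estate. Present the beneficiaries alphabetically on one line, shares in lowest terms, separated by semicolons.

No spouse, descendants, or parent survives, so the estate passes to Widad's siblings per stirpes.
Half-blood siblings count for one-half the weight of whole-blood siblings at the initial division.
Dividing 1 in proportion to weights (total weight 9/2): Karim (weight 1/2) → 1/9; Zuhair (weight 1) → 2/9; Samir (weight 1) → 2/9; Layth (weight 1) → 2/9; Farouk (weight 1/2) → 1/9; Khalida (weight 1/2) → 1/9.
Karim is living and takes 1/9.
Zuhair predeceased; the 2/9 allotted to Zuhair's branch passes to Zuhair's issue by representation.
The 2/9 is divided into 4 equal shares of 1/18 among Bashir, Maysoon, Hamid, Dalia.
Bashir is living and takes 1/18.
Maysoon is living and takes 1/18.
Hamid predeceased; the 1/18 allotted to Hamid's branch passes to Hamid's issue by representation.
The 1/18 is divided into 2 equal shares of 1/36 among Hanan, Tariq.
Hanan is living and takes 1/36.
Tariq is living and takes 1/36.
Dalia is living and takes 1/18.
Samir is living and takes 2/9.
Layth is living and takes 2/9.
Farouk is living and takes 1/9.
Khalida is living and takes 1/9.

Bashir 1/18; Dalia 1/18; Farouk 1/9; Hanan 1/36; Karim 1/9; Khalida 1/9; Layth 2/9; Maysoon 1/18; Samir 2/9; Tariq 1/36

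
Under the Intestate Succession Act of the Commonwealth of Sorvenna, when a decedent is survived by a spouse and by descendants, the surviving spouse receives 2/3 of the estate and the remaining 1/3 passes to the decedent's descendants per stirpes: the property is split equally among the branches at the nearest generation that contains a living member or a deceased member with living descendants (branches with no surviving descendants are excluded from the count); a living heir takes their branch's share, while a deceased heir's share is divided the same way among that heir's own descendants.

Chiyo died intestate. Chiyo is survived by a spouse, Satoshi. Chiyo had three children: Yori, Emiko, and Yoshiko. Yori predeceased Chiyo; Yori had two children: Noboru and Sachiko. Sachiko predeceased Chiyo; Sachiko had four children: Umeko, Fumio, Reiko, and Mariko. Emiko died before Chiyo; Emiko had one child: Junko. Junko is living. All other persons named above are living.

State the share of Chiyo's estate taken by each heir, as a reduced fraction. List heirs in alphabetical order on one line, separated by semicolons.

Fumio 1/72; Junko 1/9; Mariko 1/72; Noboru 1/18; Reiko 1/72; Satoshi 2/3; Umeko 1/72; Yoshiko 1/9

Satoshi, as surviving spouse, takes 2/3.
The remaining 1/3 passes to Chiyo's descendants per stirpes.
The 1/3 is divided into 3 equal shares of 1/9 among Yori, Emiko, Yoshiko.
Yori predeceased; the 1/9 allotted to Yori's branch passes to Yori's issue by representation.
The 1/9 is divided into 2 equal shares of 1/18 among Noboru, Sachiko.
Noboru is living and takes 1/18.
Sachiko predeceased; the 1/18 allotted to Sachiko's branch passes to Sachiko's issue by representation.
The 1/18 is divided into 4 equal shares of 1/72 among Umeko, Fumio, Reiko, Mariko.
Umeko is living and takes 1/72.
Fumio is living and takes 1/72.
Reiko is living and takes 1/72.
Mariko is living and takes 1/72.
Emiko predeceased; the 1/9 allotted to Emiko's branch passes to Emiko's issue by representation.
Junko is the sole taker at this level and receives the full 1/9.
Yoshiko is living and takes 1/9.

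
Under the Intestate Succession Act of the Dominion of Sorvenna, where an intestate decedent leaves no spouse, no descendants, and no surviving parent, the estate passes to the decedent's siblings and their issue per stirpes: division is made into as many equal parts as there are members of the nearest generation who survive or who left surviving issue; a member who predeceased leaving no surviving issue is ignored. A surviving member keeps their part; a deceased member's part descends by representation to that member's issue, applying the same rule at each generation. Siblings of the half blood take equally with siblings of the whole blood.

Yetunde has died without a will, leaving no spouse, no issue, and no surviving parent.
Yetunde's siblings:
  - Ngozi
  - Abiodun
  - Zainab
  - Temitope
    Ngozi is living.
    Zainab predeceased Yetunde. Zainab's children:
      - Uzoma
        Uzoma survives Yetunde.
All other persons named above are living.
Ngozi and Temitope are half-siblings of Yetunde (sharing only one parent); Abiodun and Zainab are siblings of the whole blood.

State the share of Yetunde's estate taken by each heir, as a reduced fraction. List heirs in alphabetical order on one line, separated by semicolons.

No spouse, descendants, or parent survives, so the estate passes to Yetunde's siblings per stirpes.
Half-blood and whole-blood siblings take equally under the stated rule.
The estate is divided into 4 equal shares of 1/4 among Ngozi, Abiodun, Zainab, Temitope.
Ngozi is living and takes 1/4.
Abiodun is living and takes 1/4.
Zainab predeceased; the 1/4 allotted to Zainab's branch passes to Zainab's issue by representation.
Uzoma is the sole taker at this level and receives the full 1/4.
Temitope is living and takes 1/4.

Abiodun 1/4; Ngozi 1/4; Temitope 1/4; Uzoma 1/4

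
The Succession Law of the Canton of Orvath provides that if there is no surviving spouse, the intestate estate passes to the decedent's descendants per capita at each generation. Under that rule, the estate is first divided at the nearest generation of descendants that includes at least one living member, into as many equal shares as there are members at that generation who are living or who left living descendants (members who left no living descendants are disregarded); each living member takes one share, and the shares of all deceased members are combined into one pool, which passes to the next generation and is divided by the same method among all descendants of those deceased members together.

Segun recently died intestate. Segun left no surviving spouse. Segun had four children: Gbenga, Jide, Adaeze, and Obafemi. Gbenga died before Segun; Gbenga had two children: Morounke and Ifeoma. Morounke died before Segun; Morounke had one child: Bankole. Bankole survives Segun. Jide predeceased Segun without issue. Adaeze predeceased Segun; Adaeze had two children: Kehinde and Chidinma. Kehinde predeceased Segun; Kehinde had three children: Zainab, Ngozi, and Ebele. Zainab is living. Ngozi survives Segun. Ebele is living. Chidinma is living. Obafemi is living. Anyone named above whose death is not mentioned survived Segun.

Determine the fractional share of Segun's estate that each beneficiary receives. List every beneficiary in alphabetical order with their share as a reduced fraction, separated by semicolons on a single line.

There is no surviving spouse, so the entire estate passes to Segun's descendants per capita at each generation.
At generation 1 (Gbenga, Adaeze, Obafemi) there are 3 shares of (1)/3 = 1/3 each.
Living: Obafemi — each takes 1/3.
Deceased: Gbenga and Adaeze. Their combined 2/3 is pooled and carried to generation 2.
At generation 2 (Morounke, Ifeoma, Kehinde, Chidinma) there are 4 shares of (2/3)/4 = 1/6 each.
Living: Ifeoma and Chidinma — each takes 1/6.
Deceased: Morounke and Kehinde. Their combined 1/3 is pooled and carried to generation 3.
At generation 3 (Bankole, Zainab, Ngozi, Ebele) there are 4 shares of (1/3)/4 = 1/12 each.
Living: Bankole, Zainab, Ngozi, and Ebele — each takes 1/12.

Bankole 1/12; Chidinma 1/6; Ebele 1/12; Ifeoma 1/6; Ngozi 1/12; Obafemi 1/3; Zainab 1/12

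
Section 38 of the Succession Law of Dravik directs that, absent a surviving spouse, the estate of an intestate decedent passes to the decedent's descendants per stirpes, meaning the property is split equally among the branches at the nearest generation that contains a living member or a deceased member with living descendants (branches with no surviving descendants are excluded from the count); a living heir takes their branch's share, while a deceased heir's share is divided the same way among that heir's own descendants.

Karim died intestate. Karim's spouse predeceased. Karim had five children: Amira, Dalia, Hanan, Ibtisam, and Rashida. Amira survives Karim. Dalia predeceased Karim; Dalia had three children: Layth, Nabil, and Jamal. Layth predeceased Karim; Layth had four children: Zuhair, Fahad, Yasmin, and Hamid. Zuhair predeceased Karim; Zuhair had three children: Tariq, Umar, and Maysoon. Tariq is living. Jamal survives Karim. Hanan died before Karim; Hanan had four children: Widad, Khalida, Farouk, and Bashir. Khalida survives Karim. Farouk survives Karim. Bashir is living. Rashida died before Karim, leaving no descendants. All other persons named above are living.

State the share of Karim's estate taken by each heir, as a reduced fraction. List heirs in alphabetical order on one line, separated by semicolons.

There is no surviving spouse, so the entire estate passes to Karim's descendants per stirpes.
Rashida left no surviving issue, so that branch lapses and is disregarded.
The estate is divided into 4 equal shares of 1/4 among Amira, Dalia, Hanan, Ibtisam.
Amira is living and takes 1/4.
Dalia predeceased; the 1/4 allotted to Dalia's branch passes to Dalia's issue by representation.
The 1/4 is divided into 3 equal shares of 1/12 among Layth, Nabil, Jamal.
Layth predeceased; the 1/12 allotted to Layth's branch passes to Layth's issue by representation.
The 1/12 is divided into 4 equal shares of 1/48 among Zuhair, Fahad, Yasmin, Hamid.
Zuhair predeceased; the 1/48 allotted to Zuhair's branch passes to Zuhair's issue by representation.
The 1/48 is divided into 3 equal shares of 1/144 among Tariq, Umar, Maysoon.
Tariq is living and takes 1/144.
Umar is living and takes 1/144.
Maysoon is living and takes 1/144.
Fahad is living and takes 1/48.
Yasmin is living and takes 1/48.
Hamid is living and takes 1/48.
Nabil is living and takes 1/12.
Jamal is living and takes 1/12.
Hanan predeceased; the 1/4 allotted to Hanan's branch passes to Hanan's issue by representation.
The 1/4 is divided into 4 equal shares of 1/16 among Widad, Khalida, Farouk, Bashir.
Widad is living and takes 1/16.
Khalida is living and takes 1/16.
Farouk is living and takes 1/16.
Bashir is living and takes 1/16.
Ibtisam is living and takes 1/4.

Amira 1/4; Bashir 1/16; Fahad 1/48; Farouk 1/16; Hamid 1/48; Ibtisam 1/4; Jamal 1/12; Khalida 1/16; Maysoon 1/144; Nabil 1/12; Tariq 1/144; Umar 1/144; Widad 1/16; Yasmin 1/48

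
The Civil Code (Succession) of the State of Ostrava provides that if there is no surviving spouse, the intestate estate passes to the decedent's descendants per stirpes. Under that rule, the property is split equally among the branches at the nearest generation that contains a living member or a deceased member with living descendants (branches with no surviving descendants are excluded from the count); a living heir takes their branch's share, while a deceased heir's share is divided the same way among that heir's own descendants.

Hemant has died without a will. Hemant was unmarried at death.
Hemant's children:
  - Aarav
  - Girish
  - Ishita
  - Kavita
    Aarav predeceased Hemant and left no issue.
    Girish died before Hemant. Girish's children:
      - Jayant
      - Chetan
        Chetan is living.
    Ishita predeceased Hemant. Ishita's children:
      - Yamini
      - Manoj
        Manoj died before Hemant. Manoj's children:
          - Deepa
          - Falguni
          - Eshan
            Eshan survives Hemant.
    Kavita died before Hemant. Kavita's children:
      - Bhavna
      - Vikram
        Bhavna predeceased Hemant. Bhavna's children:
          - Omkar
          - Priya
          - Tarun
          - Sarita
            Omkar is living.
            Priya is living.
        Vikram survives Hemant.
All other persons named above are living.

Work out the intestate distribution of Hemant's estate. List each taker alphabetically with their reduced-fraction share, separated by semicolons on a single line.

There is no surviving spouse, so the entire estate passes to Hemant's descendants per stirpes.
Aarav left no surviving issue, so that branch lapses and is disregarded.
The estate is divided into 3 equal shares of 1/3 among Girish, Ishita, Kavita.
Girish predeceased; the 1/3 allotted to Girish's branch passes to Girish's issue by representation.
The 1/3 is divided into 2 equal shares of 1/6 among Jayant, Chetan.
Jayant is living and takes 1/6.
Chetan is living and takes 1/6.
Ishita predeceased; the 1/3 allotted to Ishita's branch passes to Ishita's issue by representation.
The 1/3 is divided into 2 equal shares of 1/6 among Yamini, Manoj.
Yamini is living and takes 1/6.
Manoj predeceased; the 1/6 allotted to Manoj's branch passes to Manoj's issue by representation.
The 1/6 is divided into 3 equal shares of 1/18 among Deepa, Falguni, Eshan.
Deepa is living and takes 1/18.
Falguni is living and takes 1/18.
Eshan is living and takes 1/18.
Kavita predeceased; the 1/3 allotted to Kavita's branch passes to Kavita's issue by representation.
The 1/3 is divided into 2 equal shares of 1/6 among Bhavna, Vikram.
Bhavna predeceased; the 1/6 allotted to Bhavna's branch passes to Bhavna's issue by representation.
The 1/6 is divided into 4 equal shares of 1/24 among Omkar, Priya, Tarun, Sarita.
Omkar is living and takes 1/24.
Priya is living and takes 1/24.
Tarun is living and takes 1/24.
Sarita is living and takes 1/24.
Vikram is living and takes 1/6.

Chetan 1/6; Deepa 1/18; Eshan 1/18; Falguni 1/18; Jayant 1/6; Omkar 1/24; Priya 1/24; Sarita 1/24; Tarun 1/24; Vikram 1/6; Yamini 1/6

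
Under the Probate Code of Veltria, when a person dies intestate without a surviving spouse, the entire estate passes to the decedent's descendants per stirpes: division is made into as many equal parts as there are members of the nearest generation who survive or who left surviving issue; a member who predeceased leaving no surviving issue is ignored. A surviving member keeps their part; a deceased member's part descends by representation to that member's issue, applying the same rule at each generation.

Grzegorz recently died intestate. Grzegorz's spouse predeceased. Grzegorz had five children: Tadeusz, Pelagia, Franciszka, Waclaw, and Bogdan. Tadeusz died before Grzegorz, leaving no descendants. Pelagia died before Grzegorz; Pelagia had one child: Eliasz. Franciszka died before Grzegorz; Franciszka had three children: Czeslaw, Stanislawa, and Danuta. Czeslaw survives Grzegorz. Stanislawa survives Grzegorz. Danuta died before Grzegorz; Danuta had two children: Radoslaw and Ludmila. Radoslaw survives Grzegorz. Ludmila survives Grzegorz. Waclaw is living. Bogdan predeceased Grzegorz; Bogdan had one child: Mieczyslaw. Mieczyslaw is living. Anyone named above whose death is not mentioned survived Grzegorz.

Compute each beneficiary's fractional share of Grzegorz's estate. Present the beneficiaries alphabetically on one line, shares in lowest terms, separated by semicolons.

There is no surviving spouse, so the entire estate passes to Grzegorz's descendants per stirpes.
Tadeusz left no surviving issue, so that branch lapses and is disregarded.
The estate is divided into 4 equal shares of 1/4 among Pelagia, Franciszka, Waclaw, Bogdan.
Pelagia predeceased; the 1/4 allotted to Pelagia's branch passes to Pelagia's issue by representation.
Eliasz is the sole taker at this level and receives the full 1/4.
Franciszka predeceased; the 1/4 allotted to Franciszka's branch passes to Franciszka's issue by representation.
The 1/4 is divided into 3 equal shares of 1/12 among Czeslaw, Stanislawa, Danuta.
Czeslaw is living and takes 1/12.
Stanislawa is living and takes 1/12.
Danuta predeceased; the 1/12 allotted to Danuta's branch passes to Danuta's issue by representation.
The 1/12 is divided into 2 equal shares of 1/24 among Radoslaw, Ludmila.
Radoslaw is living and takes 1/24.
Ludmila is living and takes 1/24.
Waclaw is living and takes 1/4.
Bogdan predeceased; the 1/4 allotted to Bogdan's branch passes to Bogdan's issue by representation.
Mieczyslaw is the sole taker at this level and receives the full 1/4.

Czeslaw 1/12; Eliasz 1/4; Ludmila 1/24; Mieczyslaw 1/4; Radoslaw 1/24; Stanislawa 1/12; Waclaw 1/4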